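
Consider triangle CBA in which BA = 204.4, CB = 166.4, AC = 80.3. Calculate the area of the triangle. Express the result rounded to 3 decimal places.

Semiperimeter s = (204.4 + 80.3 + 166.4)/2 = 225.55.
Heron's formula: area = √(225.55·21.15·145.25·59.15) ≈ 6401.9.

area ≈ 6401.947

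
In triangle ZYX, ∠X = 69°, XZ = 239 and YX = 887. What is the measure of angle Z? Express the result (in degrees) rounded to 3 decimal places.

95.441

By the law of cosines, ZY² = YX² + XZ² − 2·YX·XZ·cos X = 6.9195e+05, so ZY ≈ 831.83.
Law of cosines again: cos Z = (XZ² + ZY² − YX²)/(2·XZ·ZY) ≈ -0.09482, so ∠Z ≈ 95.44°.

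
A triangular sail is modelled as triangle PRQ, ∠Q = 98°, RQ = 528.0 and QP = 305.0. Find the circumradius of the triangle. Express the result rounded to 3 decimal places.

325.908

By the law of cosines, PR² = RQ² + QP² − 2·RQ·QP·cos Q = 4.1663e+05, so PR ≈ 645.47.
Area = ½·RQ·QP·sin Q ≈ 79736.
Circumradius = PR/(2 sin Q) ≈ 325.91.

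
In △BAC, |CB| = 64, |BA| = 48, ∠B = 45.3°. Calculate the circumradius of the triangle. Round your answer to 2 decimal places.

By the law of cosines, |AC|² = |CB|² + |BA|² − 2·|CB|·|BA|·cos B = 2078.3, so |AC| ≈ 45.589.
Area = ½·|CB|·|BA|·sin B ≈ 1091.8.
Circumradius = |AC|/(2 sin B) ≈ 32.069.

32.07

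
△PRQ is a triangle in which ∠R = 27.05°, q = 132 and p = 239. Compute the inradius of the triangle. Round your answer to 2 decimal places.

By the law of cosines, r² = q² + p² − 2·q·p·cos R = 18351, so r ≈ 135.47.
Area = ½·q·p·sin R ≈ 7173.5.
Semiperimeter s = (239+135.47+132)/2 = 253.23.
Inradius = area/s = 7173.5/253.23 ≈ 28.328.

28.33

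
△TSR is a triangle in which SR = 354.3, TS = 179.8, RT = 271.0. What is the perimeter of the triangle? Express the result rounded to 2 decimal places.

Perimeter = 354.3 + 271 + 179.8 = 805.1.

perimeter ≈ 805.10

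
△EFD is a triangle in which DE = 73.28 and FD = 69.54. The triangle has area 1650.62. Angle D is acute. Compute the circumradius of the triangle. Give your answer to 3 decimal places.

R ≈ 38.139

From area = ½·FD·DE·sin D, we get sin D = 2·area/(FD·DE) ≈ 0.64782.
Taking the acute solution, ∠D ≈ 40.38°.
Law of cosines then gives EF ≈ 49.414.
Circumradius = EF/(2 sin D) ≈ 38.139.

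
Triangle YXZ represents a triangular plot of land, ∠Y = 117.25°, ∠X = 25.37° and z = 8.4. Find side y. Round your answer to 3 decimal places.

12.301

The third angle is ∠Z = 180° − ∠Y − ∠X = 37.38°.
Law of sines: y = z·sin Y/sin Z ≈ 12.301.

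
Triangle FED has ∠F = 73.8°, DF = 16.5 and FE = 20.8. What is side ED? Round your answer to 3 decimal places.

By the law of cosines, ED² = DF² + FE² − 2·DF·FE·cos F = 513.39, so ED ≈ 22.658.

22.658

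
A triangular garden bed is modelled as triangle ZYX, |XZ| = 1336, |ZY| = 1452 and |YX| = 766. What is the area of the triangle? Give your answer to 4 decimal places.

area ≈ 507434.8222

Semiperimeter s = (766 + 1336 + 1452)/2 = 1777.
Heron's formula: area = √(1777·1011·441·325) ≈ 5.0743e+05.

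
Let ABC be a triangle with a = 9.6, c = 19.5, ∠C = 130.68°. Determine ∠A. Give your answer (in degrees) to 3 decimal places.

∠A ≈ 21.922°

Law of sines: sin A = a·sin C/c ≈ 0.37335.
Since c ≥ a, only the acute value applies: ∠A ≈ 21.92°.
Then ∠B = 180° − ∠C − ∠A ≈ 27.40°.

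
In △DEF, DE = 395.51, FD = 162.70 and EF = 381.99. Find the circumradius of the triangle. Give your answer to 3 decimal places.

199.405

By the law of cosines, cos D = (FD² + DE² − EF²) / (2·FD·DE) ≈ 0.28736, so ∠D ≈ 73.30°.
Circumradius = EF/(2 sin D) ≈ 199.41.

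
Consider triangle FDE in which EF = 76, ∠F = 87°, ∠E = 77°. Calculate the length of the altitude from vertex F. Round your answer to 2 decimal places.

The third angle is ∠D = 180° − ∠E − ∠F = 16.00°.
Law of sines: DE = EF·sin F/sin D ≈ 275.35.
Law of sines: FD = EF·sin E/sin D ≈ 268.66.
Area = ½·EF·DE·sin E ≈ 10195.
The altitude from F has length 2·area/DE ≈ 74.052.

h_F ≈ 74.05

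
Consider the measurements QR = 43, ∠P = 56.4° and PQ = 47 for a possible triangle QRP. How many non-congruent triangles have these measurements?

PQ·sin P = 47·sin(56.4°) ≈ 39.15.
Since PQ sin P < QR < PQ (39.15 < 43 < 47), two triangles exist.

2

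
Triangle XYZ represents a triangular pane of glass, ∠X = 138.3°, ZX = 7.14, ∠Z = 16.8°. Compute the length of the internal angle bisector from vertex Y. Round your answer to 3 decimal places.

t_Y ≈ 6.673

The third angle is ∠Y = 180° − ∠Z − ∠X = 24.90°.
Law of sines: YZ = ZX·sin X/sin Y ≈ 11.281.
Law of sines: XY = ZX·sin Z/sin Y ≈ 4.9015.
The bisector from Y has length 2·XY·YZ·cos(∠Y/2)/(XY+YZ) ≈ 6.6731.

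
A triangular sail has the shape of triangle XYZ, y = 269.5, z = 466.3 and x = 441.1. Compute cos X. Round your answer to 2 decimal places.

0.38

By the law of cosines, cos X = (y² + z² − x²) / (2·y·z) ≈ 0.37996, so ∠X ≈ 1.1810 rad.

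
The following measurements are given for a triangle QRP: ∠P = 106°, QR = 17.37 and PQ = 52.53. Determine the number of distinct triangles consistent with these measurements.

0

PQ·sin P = 52.53·sin(106°) ≈ 50.5.
Since ∠P is not acute, a triangle exists only if QR > PQ; here QR ≤ PQ, so there is no triangle.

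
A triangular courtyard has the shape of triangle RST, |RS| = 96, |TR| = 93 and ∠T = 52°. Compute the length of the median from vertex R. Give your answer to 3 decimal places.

m_R ≈ 73.324

Law of sines: sin S = |TR|·sin T/|RS| ≈ 0.76339.
Since |RS| ≥ |TR|, only the acute value applies: ∠S ≈ 49.76°.
Then ∠R = 180° − ∠T − ∠S ≈ 78.24°.
Law of sines gives |ST| = |RS|·sin R/sin T ≈ 119.27.
Median from R: ½√(2·|TR|² + 2·|RS|² − |ST|²) ≈ 73.324.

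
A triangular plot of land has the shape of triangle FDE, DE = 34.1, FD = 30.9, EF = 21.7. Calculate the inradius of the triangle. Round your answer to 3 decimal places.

7.584

Semiperimeter s = (34.1 + 21.7 + 30.9)/2 = 43.35.
Heron's formula: area = √(43.35·9.25·21.65·12.45) ≈ 328.76.
Inradius = area/s = 328.76/43.35 ≈ 7.5839.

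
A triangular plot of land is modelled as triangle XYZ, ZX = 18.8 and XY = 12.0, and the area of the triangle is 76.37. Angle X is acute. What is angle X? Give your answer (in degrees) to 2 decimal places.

From area = ½·ZX·XY·sin X, we get sin X = 2·area/(ZX·XY) ≈ 0.67704.
Taking the acute solution, ∠X ≈ 42.61°.

42.61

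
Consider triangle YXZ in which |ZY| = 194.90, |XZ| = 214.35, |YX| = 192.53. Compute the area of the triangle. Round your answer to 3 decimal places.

Semiperimeter s = (214.35 + 194.9 + 192.53)/2 = 300.89.
Heron's formula: area = √(300.89·86.54·105.99·108.36) ≈ 17293.

area ≈ 17293.355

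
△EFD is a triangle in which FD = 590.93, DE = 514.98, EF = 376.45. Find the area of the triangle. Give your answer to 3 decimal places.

95851.989

Semiperimeter s = (590.93 + 514.98 + 376.45)/2 = 741.18.
Heron's formula: area = √(741.18·150.25·226.2·364.73) ≈ 95852.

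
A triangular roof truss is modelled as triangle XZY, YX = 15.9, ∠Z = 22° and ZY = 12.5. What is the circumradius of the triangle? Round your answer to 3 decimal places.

Law of sines: sin X = ZY·sin Z/YX ≈ 0.29450.
Since YX ≥ ZY, only the acute value applies: ∠X ≈ 17.13°.
Then ∠Y = 180° − ∠Z − ∠X ≈ 140.87°.
Law of sines gives XZ = YX·sin Y/sin Z ≈ 26.785.
Circumradius = YX/(2 sin Z) ≈ 21.222.

21.222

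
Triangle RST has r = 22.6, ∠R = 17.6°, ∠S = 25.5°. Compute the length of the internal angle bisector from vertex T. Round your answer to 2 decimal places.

9.75

The third angle is ∠T = 180° − ∠R − ∠S = 136.90°.
Law of sines: s = r·sin S/sin R ≈ 32.178.
Law of sines: t = r·sin T/sin R ≈ 51.07.
The bisector from T has length 2·r·s·cos(∠T/2)/(r+s) ≈ 9.7527.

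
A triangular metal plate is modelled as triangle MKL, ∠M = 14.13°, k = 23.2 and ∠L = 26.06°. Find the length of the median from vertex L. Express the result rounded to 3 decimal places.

The third angle is ∠K = 180° − ∠L − ∠M = 139.81°.
Law of sines: m = k·sin M/sin K ≈ 8.7764.
Law of sines: l = k·sin L/sin K ≈ 15.794.
Median from L: ½√(2·m² + 2·k² − l²) ≈ 15.661.

m_L ≈ 15.661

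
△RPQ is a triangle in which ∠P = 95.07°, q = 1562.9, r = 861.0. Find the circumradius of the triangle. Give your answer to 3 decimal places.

By the law of cosines, p² = q² + r² − 2·q·r·cos P = 3.4218e+06, so p ≈ 1849.8.
Area = ½·q·r·sin P ≈ 6.702e+05.
Circumradius = p/(2 sin P) ≈ 928.54.

928.541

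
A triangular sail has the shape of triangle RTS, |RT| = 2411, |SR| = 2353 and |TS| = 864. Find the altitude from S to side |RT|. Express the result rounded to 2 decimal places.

837.56

Semiperimeter s = (864 + 2353 + 2411)/2 = 2814.
Heron's formula: area = √(2814·1950·461·403) ≈ 1.0097e+06.
The altitude from S has length 2·area/|RT| ≈ 837.56.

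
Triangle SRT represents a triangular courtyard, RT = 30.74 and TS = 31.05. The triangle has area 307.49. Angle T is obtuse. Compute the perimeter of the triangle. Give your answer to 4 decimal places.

119.8326

From area = ½·RT·TS·sin T, we get sin T = 2·area/(RT·TS) ≈ 0.64431.
Taking the obtuse solution, ∠T ≈ 139.89°.
Law of cosines then gives SR ≈ 58.043.
Perimeter = 30.74 + 31.05 + 58.043 = 119.83.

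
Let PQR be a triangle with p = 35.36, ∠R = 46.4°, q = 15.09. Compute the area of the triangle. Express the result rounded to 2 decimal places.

area ≈ 193.20

Area = ½·p·q·sin R ≈ 193.2.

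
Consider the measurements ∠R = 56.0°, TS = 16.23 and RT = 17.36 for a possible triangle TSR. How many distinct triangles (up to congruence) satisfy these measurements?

2

RT·sin R = 17.36·sin(56.0°) ≈ 14.39.
Since RT sin R < TS < RT (14.39 < 16.23 < 17.36), two triangles exist.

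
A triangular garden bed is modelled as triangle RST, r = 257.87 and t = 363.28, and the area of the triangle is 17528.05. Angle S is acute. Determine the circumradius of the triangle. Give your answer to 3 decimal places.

From area = ½·t·r·sin S, we get sin S = 2·area/(t·r) ≈ 0.37422.
Taking the acute solution, ∠S ≈ 21.98°.
Law of cosines then gives s ≈ 157.24.
Circumradius = s/(2 sin S) ≈ 210.09.

210.093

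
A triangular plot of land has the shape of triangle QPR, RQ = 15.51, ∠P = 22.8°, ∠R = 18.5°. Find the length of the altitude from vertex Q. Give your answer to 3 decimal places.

h_Q ≈ 4.921

The third angle is ∠Q = 180° − ∠P − ∠R = 138.70°.
Law of sines: PR = RQ·sin Q/sin P ≈ 26.416.
Law of sines: QP = RQ·sin R/sin P ≈ 12.7.
Area = ½·RQ·PR·sin R ≈ 65.002.
The altitude from Q has length 2·area/PR ≈ 4.9214.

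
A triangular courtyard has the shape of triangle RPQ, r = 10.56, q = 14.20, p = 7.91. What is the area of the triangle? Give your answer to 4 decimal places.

41.1926

Semiperimeter s = (10.56 + 7.91 + 14.2)/2 = 16.335.
Heron's formula: area = √(16.335·5.775·8.425·2.135) ≈ 41.193.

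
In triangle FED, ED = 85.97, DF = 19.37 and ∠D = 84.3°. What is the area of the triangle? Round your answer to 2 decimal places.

area ≈ 828.50

Area = ½·ED·DF·sin D ≈ 828.5.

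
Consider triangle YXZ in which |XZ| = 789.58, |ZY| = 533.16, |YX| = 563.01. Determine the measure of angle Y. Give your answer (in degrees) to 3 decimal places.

∠Y ≈ 92.119°

By the law of cosines, cos Y = (|ZY|² + |YX|² − |XZ|²) / (2·|ZY|·|YX|) ≈ -0.03697, so ∠Y ≈ 92.12°.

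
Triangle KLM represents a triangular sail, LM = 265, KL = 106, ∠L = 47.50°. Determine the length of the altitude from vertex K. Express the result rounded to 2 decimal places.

h_K ≈ 78.15

By the law of cosines, MK² = KL² + LM² − 2·KL·LM·cos L = 43506, so MK ≈ 208.58.
Area = ½·KL·LM·sin L ≈ 10355.
The altitude from K has length 2·area/LM ≈ 78.151.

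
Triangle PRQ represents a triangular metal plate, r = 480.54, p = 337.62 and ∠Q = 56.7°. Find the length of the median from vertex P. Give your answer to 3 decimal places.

By the law of cosines, q² = p² + r² − 2·p·r·cos Q = 1.6676e+05, so q ≈ 408.36.
Median from P: ½√(2·r² + 2·q² − p²) ≈ 412.73.

m_P ≈ 412.725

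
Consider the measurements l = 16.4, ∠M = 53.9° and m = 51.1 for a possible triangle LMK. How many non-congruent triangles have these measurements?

l·sin M = 16.4·sin(53.9°) ≈ 13.25.
Since m ≥ l, exactly one triangle exists.

1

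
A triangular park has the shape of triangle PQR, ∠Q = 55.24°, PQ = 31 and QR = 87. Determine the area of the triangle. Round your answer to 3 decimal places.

1107.857

Area = ½·PQ·QR·sin Q ≈ 1107.9.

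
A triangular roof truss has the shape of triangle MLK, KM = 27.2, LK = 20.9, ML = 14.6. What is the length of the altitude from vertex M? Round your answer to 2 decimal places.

Semiperimeter s = (20.9 + 27.2 + 14.6)/2 = 31.35.
Heron's formula: area = √(31.35·10.45·4.15·16.75) ≈ 150.91.
The altitude from M has length 2·area/LK ≈ 14.441.

14.44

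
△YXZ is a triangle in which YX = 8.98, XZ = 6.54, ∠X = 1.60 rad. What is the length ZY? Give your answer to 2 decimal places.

11.26

By the law of cosines, ZY² = YX² + XZ² − 2·YX·XZ·cos X = 126.84, so ZY ≈ 11.262.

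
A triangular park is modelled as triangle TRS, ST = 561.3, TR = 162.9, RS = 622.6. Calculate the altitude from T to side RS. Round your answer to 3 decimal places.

142.131

Semiperimeter s = (622.6 + 561.3 + 162.9)/2 = 673.4.
Heron's formula: area = √(673.4·50.8·112.1·510.5) ≈ 44245.
The altitude from T has length 2·area/RS ≈ 142.13.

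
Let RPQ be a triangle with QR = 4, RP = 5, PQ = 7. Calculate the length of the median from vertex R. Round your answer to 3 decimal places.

m_R ≈ 2.872

Median from R: ½√(2·QR² + 2·RP² − PQ²) ≈ 2.8723.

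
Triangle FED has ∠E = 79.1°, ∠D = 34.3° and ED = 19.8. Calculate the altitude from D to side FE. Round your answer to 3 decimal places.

19.443

The third angle is ∠F = 180° − ∠E − ∠D = 66.60°.
Law of sines: DF = ED·sin E/sin F ≈ 21.185.
Law of sines: FE = ED·sin D/sin F ≈ 12.158.
Area = ½·ED·DF·sin D ≈ 118.19.
The altitude from D has length 2·area/FE ≈ 19.443.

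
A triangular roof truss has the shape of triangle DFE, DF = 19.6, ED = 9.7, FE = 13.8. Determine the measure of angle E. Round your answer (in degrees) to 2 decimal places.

∠E ≈ 111.85°

By the law of cosines, cos E = (FE² + ED² − DF²) / (2·FE·ED) ≈ -0.37214, so ∠E ≈ 111.85°.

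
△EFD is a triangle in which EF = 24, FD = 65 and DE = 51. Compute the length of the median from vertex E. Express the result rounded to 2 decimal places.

Median from E: ½√(2·DE² + 2·EF² − FD²) ≈ 23.071.

23.07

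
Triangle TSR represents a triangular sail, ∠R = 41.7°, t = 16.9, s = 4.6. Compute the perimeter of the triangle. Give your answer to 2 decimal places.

perimeter ≈ 35.31

By the law of cosines, r² = t² + s² − 2·t·s·cos R = 190.68, so r ≈ 13.809.
Semiperimeter p = (16.9+4.6+13.809)/2 = 17.654.
Perimeter = 16.9 + 4.6 + 13.809 = 35.309.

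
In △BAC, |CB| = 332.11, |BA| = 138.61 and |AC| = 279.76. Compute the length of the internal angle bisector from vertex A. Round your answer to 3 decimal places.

By the law of cosines, cos A = (|BA|² + |AC|² − |CB|²) / (2·|BA|·|AC|) ≈ -0.16528, so ∠A ≈ 99.51°.
The bisector from A has length 2·|BA|·|AC|·cos(∠A/2)/(|BA|+|AC|) ≈ 119.76.

t_A ≈ 119.758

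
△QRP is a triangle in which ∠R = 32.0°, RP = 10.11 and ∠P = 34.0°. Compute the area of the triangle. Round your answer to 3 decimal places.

16.577

The third angle is ∠Q = 180° − ∠R − ∠P = 114.00°.
Law of sines: PQ = RP·sin R/sin Q ≈ 5.8645.
Law of sines: QR = RP·sin P/sin Q ≈ 6.1885.
Area = ½·RP·PQ·sin P ≈ 16.577.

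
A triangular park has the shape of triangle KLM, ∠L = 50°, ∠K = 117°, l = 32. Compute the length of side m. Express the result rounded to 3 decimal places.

9.397

The third angle is ∠M = 180° − ∠K − ∠L = 13.00°.
Law of sines: m = l·sin M/sin L ≈ 9.3969.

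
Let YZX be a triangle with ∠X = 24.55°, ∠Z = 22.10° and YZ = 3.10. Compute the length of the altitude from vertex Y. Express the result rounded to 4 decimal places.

h_Y ≈ 1.1663

The third angle is ∠Y = 180° − ∠Z − ∠X = 133.35°.
Law of sines: ZX = YZ·sin Y/sin X ≈ 5.4255.
Law of sines: XY = YZ·sin Z/sin X ≈ 2.8071.
Area = ½·YZ·ZX·sin Z ≈ 3.1639.
The altitude from Y has length 2·area/ZX ≈ 1.1663.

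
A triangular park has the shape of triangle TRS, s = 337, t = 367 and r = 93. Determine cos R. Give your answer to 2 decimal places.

cos R ≈ 0.97

By the law of cosines, cos R = (s² + t² − r²) / (2·s·t) ≈ 0.96867, so ∠R ≈ 14.38°.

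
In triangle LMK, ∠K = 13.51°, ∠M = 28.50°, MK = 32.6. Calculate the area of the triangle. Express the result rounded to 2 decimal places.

area ≈ 88.51

The third angle is ∠L = 180° − ∠M − ∠K = 137.99°.
Law of sines: KL = MK·sin M/sin L ≈ 23.243.
Law of sines: LM = MK·sin K/sin L ≈ 11.38.
Area = ½·MK·KL·sin K ≈ 88.506.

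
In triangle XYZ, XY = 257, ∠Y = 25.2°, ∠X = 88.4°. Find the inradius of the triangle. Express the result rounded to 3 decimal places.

r ≈ 46.710

The third angle is ∠Z = 180° − ∠X − ∠Y = 66.40°.
Law of sines: YZ = XY·sin X/sin Z ≈ 280.35.
Law of sines: ZX = XY·sin Y/sin Z ≈ 119.41.
Area = ½·XY·YZ·sin Y ≈ 15339.
Semiperimeter s = (280.35+119.41+257)/2 = 328.38.
Inradius = area/s = 15339/328.38 ≈ 46.71.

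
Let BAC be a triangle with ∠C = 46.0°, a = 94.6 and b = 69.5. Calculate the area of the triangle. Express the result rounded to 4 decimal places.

area ≈ 2364.7217

Area = ½·b·a·sin C ≈ 2364.7.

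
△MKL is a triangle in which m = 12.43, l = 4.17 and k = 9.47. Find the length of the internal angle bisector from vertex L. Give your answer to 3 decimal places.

By the law of cosines, cos L = (m² + k² − l²) / (2·m·k) ≈ 0.96335, so ∠L ≈ 15.56°.
The bisector from L has length 2·m·k·cos(∠L/2)/(m+k) ≈ 10.651.

t_L ≈ 10.651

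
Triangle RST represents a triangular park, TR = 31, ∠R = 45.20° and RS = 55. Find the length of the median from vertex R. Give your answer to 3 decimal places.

By the law of cosines, ST² = TR² + RS² − 2·TR·RS·cos R = 1583.2, so ST ≈ 39.789.
Median from R: ½√(2·TR² + 2·RS² − ST²) ≈ 39.965.

39.965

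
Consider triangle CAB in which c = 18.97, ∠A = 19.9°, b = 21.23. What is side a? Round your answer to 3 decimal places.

By the law of cosines, a² = b² + c² − 2·b·c·cos A = 53.203, so a ≈ 7.2941.

7.294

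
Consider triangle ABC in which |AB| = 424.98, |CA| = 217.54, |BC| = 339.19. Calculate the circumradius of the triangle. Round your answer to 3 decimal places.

214.131

By the law of cosines, cos A = (|CA|² + |AB|² − |BC|²) / (2·|CA|·|AB|) ≈ 0.61050, so ∠A ≈ 52.37°.
Circumradius = |BC|/(2 sin A) ≈ 214.13.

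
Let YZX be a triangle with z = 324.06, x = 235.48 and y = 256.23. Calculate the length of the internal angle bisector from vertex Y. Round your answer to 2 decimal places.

245.58

By the law of cosines, cos Y = (z² + x² − y²) / (2·z·x) ≈ 0.62123, so ∠Y ≈ 0.9005 rad.
The bisector from Y has length 2·z·x·cos(∠Y/2)/(z+x) ≈ 245.58.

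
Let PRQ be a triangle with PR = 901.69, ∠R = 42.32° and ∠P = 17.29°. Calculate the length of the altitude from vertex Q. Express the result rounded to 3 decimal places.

h_Q ≈ 209.169

The third angle is ∠Q = 180° − ∠P − ∠R = 120.39°.
Law of sines: RQ = PR·sin P/sin Q ≈ 310.68.
Law of sines: QP = PR·sin R/sin Q ≈ 703.78.
Area = ½·PR·RQ·sin R ≈ 94303.
The altitude from Q has length 2·area/PR ≈ 209.17.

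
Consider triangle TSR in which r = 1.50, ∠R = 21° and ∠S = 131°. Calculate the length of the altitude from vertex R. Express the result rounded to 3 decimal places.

1.483

The third angle is ∠T = 180° − ∠S − ∠R = 28.00°.
Law of sines: t = r·sin T/sin R ≈ 1.965.
Law of sines: s = r·sin S/sin R ≈ 3.1589.
Area = ½·r·t·sin S ≈ 1.1123.
The altitude from R has length 2·area/r ≈ 1.483.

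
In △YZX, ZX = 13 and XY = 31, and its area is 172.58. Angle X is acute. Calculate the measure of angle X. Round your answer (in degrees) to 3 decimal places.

From area = ½·ZX·XY·sin X, we get sin X = 2·area/(ZX·XY) ≈ 0.85648.
Taking the acute solution, ∠X ≈ 58.92°.

58.923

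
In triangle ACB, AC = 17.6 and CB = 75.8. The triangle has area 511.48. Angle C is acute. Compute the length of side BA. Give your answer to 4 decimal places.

65.8993

From area = ½·AC·CB·sin C, we get sin C = 2·area/(AC·CB) ≈ 0.76679.
Taking the acute solution, ∠C ≈ 0.874 rad.
Law of cosines then gives BA ≈ 65.899.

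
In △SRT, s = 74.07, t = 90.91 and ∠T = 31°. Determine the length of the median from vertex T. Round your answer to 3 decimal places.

Law of sines: sin S = s·sin T/t ≈ 0.41963.
Since t ≥ s, only the acute value applies: ∠S ≈ 24.81°.
Then ∠R = 180° − ∠T − ∠S ≈ 124.19°.
Law of sines gives r = t·sin R/sin T ≈ 146.01.
Median from T: ½√(2·s² + 2·r² − t²) ≈ 106.47.

m_T ≈ 106.472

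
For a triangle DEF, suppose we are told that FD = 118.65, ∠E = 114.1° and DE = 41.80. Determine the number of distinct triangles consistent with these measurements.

DE·sin E = 41.80·sin(114.1°) ≈ 38.16.
Since ∠E is not acute, a triangle exists only if FD > DE; here FD > DE, so there is exactly one triangle.

1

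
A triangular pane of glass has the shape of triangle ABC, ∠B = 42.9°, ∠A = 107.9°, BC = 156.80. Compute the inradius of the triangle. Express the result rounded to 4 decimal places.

The third angle is ∠C = 180° − ∠A − ∠B = 29.20°.
Law of sines: CA = BC·sin B/sin A ≈ 112.17.
Law of sines: AB = BC·sin C/sin A ≈ 80.388.
Area = ½·BC·CA·sin C ≈ 4290.2.
Semiperimeter s = (156.8+112.17+80.388)/2 = 174.68.
Inradius = area/s = 4290.2/174.68 ≈ 24.561.

24.5606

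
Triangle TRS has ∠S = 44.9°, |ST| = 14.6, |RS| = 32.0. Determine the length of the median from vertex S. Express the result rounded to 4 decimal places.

m_S ≈ 21.7889

By the law of cosines, |TR|² = |RS|² + |ST|² − 2·|RS|·|ST|·cos S = 575.29, so |TR| ≈ 23.985.
Median from S: ½√(2·|RS|² + 2·|ST|² − |TR|²) ≈ 21.789.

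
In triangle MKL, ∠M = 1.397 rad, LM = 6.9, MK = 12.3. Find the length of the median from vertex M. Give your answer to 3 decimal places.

By the law of cosines, KL² = LM² + MK² − 2·LM·MK·cos M = 169.55, so KL ≈ 13.021.
Median from M: ½√(2·LM² + 2·MK² − KL²) ≈ 7.554.

m_M ≈ 7.554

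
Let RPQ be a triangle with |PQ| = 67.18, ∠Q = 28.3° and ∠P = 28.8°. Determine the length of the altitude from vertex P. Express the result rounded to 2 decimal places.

h_P ≈ 31.85

The third angle is ∠R = 180° − ∠P − ∠Q = 122.90°.
Law of sines: |QR| = |PQ|·sin P/sin R ≈ 38.546.
Law of sines: |RP| = |PQ|·sin Q/sin R ≈ 37.933.
Area = ½·|PQ|·|QR|·sin Q ≈ 613.83.
The altitude from P has length 2·area/|QR| ≈ 31.849.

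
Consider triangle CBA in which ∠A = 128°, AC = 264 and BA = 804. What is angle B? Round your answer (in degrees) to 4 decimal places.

∠B ≈ 12.1469°

By the law of cosines, CB² = BA² + AC² − 2·BA·AC·cos A = 9.7747e+05, so CB ≈ 988.67.
Law of cosines again: cos B = (CB² + BA² − AC²)/(2·CB·BA) ≈ 0.97761, so ∠B ≈ 12.15°.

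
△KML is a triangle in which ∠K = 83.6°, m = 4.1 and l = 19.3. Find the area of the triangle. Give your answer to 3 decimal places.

39.318

Area = ½·m·l·sin K ≈ 39.318.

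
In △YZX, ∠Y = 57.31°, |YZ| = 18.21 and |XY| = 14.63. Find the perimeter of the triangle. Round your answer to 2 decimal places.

By the law of cosines, |ZX|² = |XY|² + |YZ|² − 2·|XY|·|YZ|·cos Y = 257.87, so |ZX| ≈ 16.058.
Semiperimeter s = (16.058+14.63+18.21)/2 = 24.449.
Perimeter = 16.058 + 14.63 + 18.21 = 48.898.

perimeter ≈ 48.90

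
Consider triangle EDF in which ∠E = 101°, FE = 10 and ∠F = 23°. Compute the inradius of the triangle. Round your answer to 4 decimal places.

r ≈ 1.7423

The third angle is ∠D = 180° − ∠F − ∠E = 56.00°.
Law of sines: DF = FE·sin E/sin D ≈ 11.841.
Law of sines: ED = FE·sin F/sin D ≈ 4.7131.
Area = ½·FE·DF·sin F ≈ 23.132.
Semiperimeter s = (11.841+10+4.7131)/2 = 13.277.
Inradius = area/s = 23.132/13.277 ≈ 1.7423.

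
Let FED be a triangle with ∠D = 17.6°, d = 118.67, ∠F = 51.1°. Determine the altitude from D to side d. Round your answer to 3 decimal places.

The third angle is ∠E = 180° − ∠D − ∠F = 111.30°.
Law of sines: f = d·sin F/sin D ≈ 305.43.
Law of sines: e = d·sin E/sin D ≈ 365.66.
Area = ½·d·f·sin E ≈ 16885.
The altitude from D has length 2·area/d ≈ 284.57.

284.570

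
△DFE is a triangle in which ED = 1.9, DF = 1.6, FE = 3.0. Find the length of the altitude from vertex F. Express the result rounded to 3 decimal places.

h_F ≈ 1.416

Semiperimeter s = (3 + 1.9 + 1.6)/2 = 3.25.
Heron's formula: area = √(3.25·0.25·1.35·1.65) ≈ 1.3453.
The altitude from F has length 2·area/ED ≈ 1.4161.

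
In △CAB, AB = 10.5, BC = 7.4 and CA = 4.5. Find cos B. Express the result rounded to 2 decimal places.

0.93

By the law of cosines, cos B = (AB² + BC² − CA²) / (2·AB·BC) ≈ 0.93153, so ∠B ≈ 21.33°.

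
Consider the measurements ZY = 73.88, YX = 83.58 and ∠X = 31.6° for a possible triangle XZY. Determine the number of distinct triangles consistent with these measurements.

YX·sin X = 83.58·sin(31.6°) ≈ 43.79.
Since YX sin X < ZY < YX (43.79 < 73.88 < 83.58), two triangles exist.

2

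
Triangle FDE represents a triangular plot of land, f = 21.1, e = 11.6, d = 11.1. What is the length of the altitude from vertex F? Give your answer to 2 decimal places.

h_F ≈ 4.18

Semiperimeter s = (21.1 + 11.1 + 11.6)/2 = 21.9.
Heron's formula: area = √(21.9·0.8·10.8·10.3) ≈ 44.147.
The altitude from F has length 2·area/f ≈ 4.1845.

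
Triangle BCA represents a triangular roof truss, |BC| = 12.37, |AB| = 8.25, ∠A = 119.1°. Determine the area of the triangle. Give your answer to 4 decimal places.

area ≈ 21.7709

Law of sines: sin C = |AB|·sin A/|BC| ≈ 0.58275.
Since |BC| ≥ |AB|, only the acute value applies: ∠C ≈ 35.64°.
Then ∠B = 180° − ∠A − ∠C ≈ 25.26°.
Law of sines gives |CA| = |BC|·sin B/sin A ≈ 6.0402.
Area = ½·|BC|·|AB|·sin B ≈ 21.771.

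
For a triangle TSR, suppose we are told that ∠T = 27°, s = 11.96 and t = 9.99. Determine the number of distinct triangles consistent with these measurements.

s·sin T = 11.96·sin(27°) ≈ 5.43.
Since s sin T < t < s (5.43 < 9.99 < 11.96), two triangles exist.

2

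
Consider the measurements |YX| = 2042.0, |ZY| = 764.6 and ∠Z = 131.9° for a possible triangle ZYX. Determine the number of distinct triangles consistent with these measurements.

|ZY|·sin Z = 764.6·sin(131.9°) ≈ 569.1.
Since ∠Z is not acute, a triangle exists only if |YX| > |ZY|; here |YX| > |ZY|, so there is exactly one triangle.

1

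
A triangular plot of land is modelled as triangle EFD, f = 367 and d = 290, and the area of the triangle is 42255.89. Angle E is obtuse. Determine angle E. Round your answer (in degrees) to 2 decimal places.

∠E ≈ 127.43°

From area = ½·f·d·sin E, we get sin E = 2·area/(f·d) ≈ 0.79406.
Taking the obtuse solution, ∠E ≈ 127.43°.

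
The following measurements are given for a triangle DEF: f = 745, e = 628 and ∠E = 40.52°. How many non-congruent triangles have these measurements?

2

f·sin E = 745·sin(40.52°) ≈ 484.
Since f sin E < e < f (484 < 628 < 745), two triangles exist.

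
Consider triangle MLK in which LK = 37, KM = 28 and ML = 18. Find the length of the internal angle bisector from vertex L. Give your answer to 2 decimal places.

By the law of cosines, cos L = (ML² + LK² − KM²) / (2·ML·LK) ≈ 0.68243, so ∠L ≈ 46.97°.
The bisector from L has length 2·ML·LK·cos(∠L/2)/(ML+LK) ≈ 22.212.

t_L ≈ 22.21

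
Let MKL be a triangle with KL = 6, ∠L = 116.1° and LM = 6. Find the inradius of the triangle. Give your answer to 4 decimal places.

r ≈ 1.4574

By the law of cosines, MK² = KL² + LM² − 2·KL·LM·cos L = 103.68, so MK ≈ 10.182.
Area = ½·KL·LM·sin L ≈ 16.164.
Semiperimeter s = (6+6+10.182)/2 = 11.091.
Inradius = area/s = 16.164/11.091 ≈ 1.4574.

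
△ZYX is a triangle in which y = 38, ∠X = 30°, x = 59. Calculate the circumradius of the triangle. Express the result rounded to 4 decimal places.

Law of sines: sin Y = y·sin X/x ≈ 0.32203.
Since x ≥ y, only the acute value applies: ∠Y ≈ 18.79°.
Then ∠Z = 180° − ∠X − ∠Y ≈ 131.21°.
Law of sines gives z = x·sin Z/sin X ≈ 88.766.
Circumradius = x/(2 sin X) ≈ 59.

59.0000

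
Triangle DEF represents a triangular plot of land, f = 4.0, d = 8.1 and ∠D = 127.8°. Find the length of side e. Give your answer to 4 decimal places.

5.0063

Law of sines: sin F = f·sin D/d ≈ 0.39020.
Since d ≥ f, only the acute value applies: ∠F ≈ 22.97°.
Then ∠E = 180° − ∠D − ∠F ≈ 29.23°.
Law of sines gives e = d·sin E/sin D ≈ 5.0063.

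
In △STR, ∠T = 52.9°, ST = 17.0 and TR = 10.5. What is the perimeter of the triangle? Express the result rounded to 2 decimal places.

By the law of cosines, RS² = ST² + TR² − 2·ST·TR·cos T = 183.9, so RS ≈ 13.561.
Semiperimeter s = (10.5+13.561+17)/2 = 20.531.
Perimeter = 10.5 + 13.561 + 17 = 41.061.

perimeter ≈ 41.06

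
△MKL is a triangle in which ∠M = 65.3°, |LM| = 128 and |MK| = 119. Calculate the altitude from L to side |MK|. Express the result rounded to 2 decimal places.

By the law of cosines, |KL|² = |LM|² + |MK|² − 2·|LM|·|MK|·cos M = 17815, so |KL| ≈ 133.47.
Area = ½·|LM|·|MK|·sin M ≈ 6919.2.
The altitude from L has length 2·area/|MK| ≈ 116.29.

116.29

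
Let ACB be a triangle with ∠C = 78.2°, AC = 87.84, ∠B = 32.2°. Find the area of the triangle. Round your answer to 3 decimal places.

The third angle is ∠A = 180° − ∠C − ∠B = 69.60°.
Law of sines: CB = AC·sin A/sin B ≈ 154.5.
Law of sines: BA = AC·sin C/sin B ≈ 161.36.
Area = ½·AC·CB·sin C ≈ 6642.4.

6642.360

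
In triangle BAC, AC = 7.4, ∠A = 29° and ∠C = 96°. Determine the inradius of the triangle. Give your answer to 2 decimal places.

r ≈ 1.55

The third angle is ∠B = 180° − ∠A − ∠C = 55.00°.
Law of sines: CB = AC·sin A/sin B ≈ 4.3796.
Law of sines: BA = AC·sin C/sin B ≈ 8.9842.
Area = ½·AC·CB·sin C ≈ 16.116.
Semiperimeter s = (7.4+4.3796+8.9842)/2 = 10.382.
Inradius = area/s = 16.116/10.382 ≈ 1.5523.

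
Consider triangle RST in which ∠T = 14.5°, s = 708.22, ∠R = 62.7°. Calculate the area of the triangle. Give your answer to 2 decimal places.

The third angle is ∠S = 180° − ∠T − ∠R = 102.80°.
Law of sines: r = s·sin R/sin S ≈ 645.37.
Law of sines: t = s·sin T/sin S ≈ 181.84.
Area = ½·s·r·sin T ≈ 57220.

57220.23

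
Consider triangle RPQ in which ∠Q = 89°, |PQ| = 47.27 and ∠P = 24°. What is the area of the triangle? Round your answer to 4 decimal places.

area ≈ 493.5854

The third angle is ∠R = 180° − ∠P − ∠Q = 67.00°.
Law of sines: |QR| = |PQ|·sin P/sin R ≈ 20.887.
Law of sines: |RP| = |PQ|·sin Q/sin R ≈ 51.344.
Area = ½·|PQ|·|QR|·sin Q ≈ 493.59.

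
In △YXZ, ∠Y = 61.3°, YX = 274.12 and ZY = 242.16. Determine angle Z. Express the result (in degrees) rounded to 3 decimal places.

By the law of cosines, XZ² = ZY² + YX² − 2·ZY·YX·cos Y = 70028, so XZ ≈ 264.63.
Law of cosines again: cos Z = (XZ² + ZY² − YX²)/(2·XZ·ZY) ≈ 0.41765, so ∠Z ≈ 65.31°.

∠Z ≈ 65.314°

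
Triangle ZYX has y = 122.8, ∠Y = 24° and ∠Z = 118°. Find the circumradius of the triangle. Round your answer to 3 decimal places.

R ≈ 150.958

The third angle is ∠X = 180° − ∠Z − ∠Y = 38.00°.
Law of sines: z = y·sin Z/sin Y ≈ 266.58.
Law of sines: x = y·sin X/sin Y ≈ 185.88.
Circumradius = y/(2 sin Y) ≈ 150.96.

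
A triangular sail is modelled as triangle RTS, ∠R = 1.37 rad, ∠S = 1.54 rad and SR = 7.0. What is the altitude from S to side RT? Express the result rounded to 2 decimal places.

h_S ≈ 6.86

The third angle is ∠T = π − ∠S − ∠R = 0.232 rad.
Law of sines: TS = SR·sin R/sin T ≈ 29.885.
Law of sines: RT = SR·sin S/sin T ≈ 30.483.
Area = ½·SR·TS·sin S ≈ 104.55.
The altitude from S has length 2·area/RT ≈ 6.8594.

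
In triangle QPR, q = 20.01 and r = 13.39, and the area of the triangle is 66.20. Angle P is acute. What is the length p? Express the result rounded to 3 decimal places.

10.669

From area = ½·r·q·sin P, we get sin P = 2·area/(r·q) ≈ 0.49415.
Taking the acute solution, ∠P ≈ 0.5169 rad.
Law of cosines then gives p ≈ 10.669.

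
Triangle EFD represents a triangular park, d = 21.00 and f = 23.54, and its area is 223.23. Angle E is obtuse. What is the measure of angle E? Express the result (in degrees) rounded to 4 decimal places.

115.4256

From area = ½·f·d·sin E, we get sin E = 2·area/(f·d) ≈ 0.90314.
Taking the obtuse solution, ∠E ≈ 115.43°.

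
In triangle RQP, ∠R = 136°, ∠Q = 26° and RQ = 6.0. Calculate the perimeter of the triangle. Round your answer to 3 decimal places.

The third angle is ∠P = 180° − ∠R − ∠Q = 18.00°.
Law of sines: QP = RQ·sin R/sin P ≈ 13.488.
Law of sines: PR = RQ·sin Q/sin P ≈ 8.5116.
Semiperimeter s = (13.488+8.5116+6)/2 = 14.
Perimeter = 13.488 + 8.5116 + 6 = 27.999.

perimeter ≈ 27.999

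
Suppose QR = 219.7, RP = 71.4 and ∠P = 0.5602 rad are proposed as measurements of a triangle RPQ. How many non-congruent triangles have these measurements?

1

RP·sin P = 71.4·sin(0.5602 rad) ≈ 37.94.
Since QR ≥ RP, exactly one triangle exists.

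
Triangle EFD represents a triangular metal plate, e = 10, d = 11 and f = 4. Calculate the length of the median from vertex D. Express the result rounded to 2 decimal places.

Median from D: ½√(2·e² + 2·f² − d²) ≈ 5.2678.

m_D ≈ 5.27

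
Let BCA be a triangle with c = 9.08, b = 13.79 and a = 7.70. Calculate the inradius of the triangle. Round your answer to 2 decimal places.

Semiperimeter s = (13.79 + 9.08 + 7.7)/2 = 15.285.
Heron's formula: area = √(15.285·1.495·6.205·7.585) ≈ 32.795.
Inradius = area/s = 32.795/15.285 ≈ 2.1455.

2.15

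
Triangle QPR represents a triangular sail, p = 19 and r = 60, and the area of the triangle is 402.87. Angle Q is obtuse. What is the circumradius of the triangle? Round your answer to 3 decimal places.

From area = ½·p·r·sin Q, we get sin Q = 2·area/(p·r) ≈ 0.70679.
Taking the obtuse solution, ∠Q ≈ 135.03°.
Law of cosines then gives q ≈ 74.659.
Circumradius = q/(2 sin Q) ≈ 52.815.

52.815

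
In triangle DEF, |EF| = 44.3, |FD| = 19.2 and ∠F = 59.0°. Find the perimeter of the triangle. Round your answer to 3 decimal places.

perimeter ≈ 101.644

By the law of cosines, |DE|² = |EF|² + |FD|² − 2·|EF|·|FD|·cos F = 1455, so |DE| ≈ 38.144.
Semiperimeter s = (44.3+19.2+38.144)/2 = 50.822.
Perimeter = 44.3 + 19.2 + 38.144 = 101.64.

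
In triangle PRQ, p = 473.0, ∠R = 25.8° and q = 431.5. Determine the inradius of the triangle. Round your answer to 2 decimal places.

By the law of cosines, r² = q² + p² − 2·q·p·cos R = 42412, so r ≈ 205.94.
Area = ½·q·p·sin R ≈ 44415.
Semiperimeter s = (473+205.94+431.5)/2 = 555.22.
Inradius = area/s = 44415/555.22 ≈ 79.996.

80.00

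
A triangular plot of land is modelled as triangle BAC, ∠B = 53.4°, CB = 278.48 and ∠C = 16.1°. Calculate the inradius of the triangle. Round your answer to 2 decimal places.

r ≈ 30.74

The third angle is ∠A = 180° − ∠C − ∠B = 110.50°.
Law of sines: AC = CB·sin B/sin A ≈ 238.68.
Law of sines: BA = CB·sin C/sin A ≈ 82.448.
Area = ½·CB·AC·sin C ≈ 9216.4.
Semiperimeter s = (238.68+278.48+82.448)/2 = 299.81.
Inradius = area/s = 9216.4/299.81 ≈ 30.741.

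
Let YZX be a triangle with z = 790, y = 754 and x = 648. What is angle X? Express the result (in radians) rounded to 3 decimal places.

By the law of cosines, cos X = (y² + z² − x²) / (2·y·z) ≈ 0.64862, so ∠X ≈ 0.865 rad.

0.865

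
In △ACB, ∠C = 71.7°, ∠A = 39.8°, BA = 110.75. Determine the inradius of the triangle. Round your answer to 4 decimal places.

26.1748

The third angle is ∠B = 180° − ∠A − ∠C = 68.50°.
Law of sines: CB = BA·sin A/sin C ≈ 74.668.
Law of sines: AC = BA·sin B/sin C ≈ 108.53.
Area = ½·BA·CB·sin B ≈ 3847.1.
Semiperimeter s = (74.668+110.75+108.53)/2 = 146.98.
Inradius = area/s = 3847.1/146.98 ≈ 26.175.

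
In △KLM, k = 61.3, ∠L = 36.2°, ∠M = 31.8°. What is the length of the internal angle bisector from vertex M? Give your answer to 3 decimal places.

t_M ≈ 45.881

The third angle is ∠K = 180° − ∠L − ∠M = 112.00°.
Law of sines: l = k·sin L/sin K ≈ 39.047.
Law of sines: m = k·sin M/sin K ≈ 34.839.
The bisector from M has length 2·k·l·cos(∠M/2)/(k+l) ≈ 45.881.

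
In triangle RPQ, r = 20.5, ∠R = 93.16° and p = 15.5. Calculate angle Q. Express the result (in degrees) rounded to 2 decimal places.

37.82

Law of sines: sin P = p·sin R/r ≈ 0.75495.
Since r ≥ p, only the acute value applies: ∠P ≈ 49.02°.
Then ∠Q = 180° − ∠R − ∠P ≈ 37.82°.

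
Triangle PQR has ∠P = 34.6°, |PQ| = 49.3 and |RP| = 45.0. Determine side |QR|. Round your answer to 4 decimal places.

By the law of cosines, |QR|² = |RP|² + |PQ|² − 2·|RP|·|PQ|·cos P = 803.23, so |QR| ≈ 28.341.

28.3414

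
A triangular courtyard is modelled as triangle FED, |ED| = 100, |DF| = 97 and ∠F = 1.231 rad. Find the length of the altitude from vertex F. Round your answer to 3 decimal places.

h_F ≈ 66.560

Law of sines: sin E = |DF|·sin F/|ED| ≈ 0.91454.
Since |ED| ≥ |DF|, only the acute value applies: ∠E ≈ 1.154 rad.
Then ∠D = π − ∠F − ∠E ≈ 0.756 rad.
Law of sines gives |FE| = |ED|·sin D/sin F ≈ 72.78.
Area = ½·|ED|·|DF|·sin D ≈ 3328.
The altitude from F has length 2·area/|ED| ≈ 66.56.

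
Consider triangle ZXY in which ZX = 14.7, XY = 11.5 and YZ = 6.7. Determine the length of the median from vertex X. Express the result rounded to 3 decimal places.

Median from X: ½√(2·ZX² + 2·XY² − YZ²) ≈ 12.765.

12.765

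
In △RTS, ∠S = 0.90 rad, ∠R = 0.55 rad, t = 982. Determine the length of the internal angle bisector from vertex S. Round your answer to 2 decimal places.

The third angle is ∠T = π − ∠S − ∠R = 1.692 rad.
Law of sines: r = t·sin R/sin T ≈ 517.05.
Law of sines: s = t·sin S/sin T ≈ 774.87.
The bisector from S has length 2·r·t·cos(∠S/2)/(r+t) ≈ 609.98.

t_S ≈ 609.98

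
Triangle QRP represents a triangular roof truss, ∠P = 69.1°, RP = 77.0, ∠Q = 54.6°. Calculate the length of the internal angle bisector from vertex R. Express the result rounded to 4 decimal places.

72.5135

The third angle is ∠R = 180° − ∠P − ∠Q = 56.30°.
Law of sines: PQ = RP·sin R/sin Q ≈ 78.589.
Law of sines: QR = RP·sin P/sin Q ≈ 88.248.
The bisector from R has length 2·QR·RP·cos(∠R/2)/(QR+RP) ≈ 72.513.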